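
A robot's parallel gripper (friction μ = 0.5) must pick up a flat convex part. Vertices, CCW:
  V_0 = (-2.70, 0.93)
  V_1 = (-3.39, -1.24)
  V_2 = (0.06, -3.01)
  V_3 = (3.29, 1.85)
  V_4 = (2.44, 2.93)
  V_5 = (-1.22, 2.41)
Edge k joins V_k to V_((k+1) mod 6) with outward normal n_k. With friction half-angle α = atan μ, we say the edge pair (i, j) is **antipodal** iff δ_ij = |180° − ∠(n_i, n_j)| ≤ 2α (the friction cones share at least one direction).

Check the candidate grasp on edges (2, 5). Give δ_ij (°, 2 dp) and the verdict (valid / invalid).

α = atan 0.5 = 26.57°;  2α = 53.13°
edge 2: e_2 = (+3.23, +4.86);  n_2 = (+0.8328, -0.5535)
edge 5: e_5 = (-1.48, -1.48);  n_5 = (-0.7071, +0.7071)
∠(n_2, n_5) = 168.61°
δ = |180° − 168.61°| = 11.39°
11.39° ≤ 2α = 53.13°  →  valid

δ = 11.39°, valid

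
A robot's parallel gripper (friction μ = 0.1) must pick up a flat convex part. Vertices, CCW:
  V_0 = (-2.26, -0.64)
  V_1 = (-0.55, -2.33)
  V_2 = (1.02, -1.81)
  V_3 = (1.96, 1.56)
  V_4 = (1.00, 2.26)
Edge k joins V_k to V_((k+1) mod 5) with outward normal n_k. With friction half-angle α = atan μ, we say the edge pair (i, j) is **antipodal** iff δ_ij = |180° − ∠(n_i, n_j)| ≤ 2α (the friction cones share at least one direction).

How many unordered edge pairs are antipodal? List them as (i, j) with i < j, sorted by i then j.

α = atan 0.1 = 5.71°;  2α = 11.42°
n_0 = (-0.7029, -0.7113)
n_1 = (+0.3144, -0.9493)
n_2 = (+0.9632, -0.2687)
n_3 = (+0.5892, +0.8080)
n_4 = (-0.6646, +0.7472)
  (0,1): δ = 117.01°  ·
  (0,2): δ = 60.92°  ·
  (0,3): δ = 8.56°  ✓
  (0,4): δ = 86.32°  ·
  (1,2): δ = 123.91°  ·
  (1,3): δ = 54.42°  ·
  (1,4): δ = 23.33°  ·
  (2,3): δ = 110.51°  ·
  (2,4): δ = 32.76°  ·
  (3,4): δ = 102.25°  ·
antipodal pairs: 1

count = 1; pairs: (0,3)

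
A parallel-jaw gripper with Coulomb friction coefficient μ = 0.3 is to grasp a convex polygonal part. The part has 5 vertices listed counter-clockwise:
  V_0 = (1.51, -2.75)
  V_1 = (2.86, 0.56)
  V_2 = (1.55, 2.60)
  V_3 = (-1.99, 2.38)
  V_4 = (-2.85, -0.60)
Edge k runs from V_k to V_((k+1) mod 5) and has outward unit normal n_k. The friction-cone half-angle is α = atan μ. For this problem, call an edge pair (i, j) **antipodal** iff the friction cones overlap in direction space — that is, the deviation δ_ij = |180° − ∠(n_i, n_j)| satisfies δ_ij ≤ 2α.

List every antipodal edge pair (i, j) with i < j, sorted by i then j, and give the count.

α = atan 0.3 = 16.70°;  2α = 33.40°
n_0 = (+0.9259, -0.3777)
n_1 = (+0.8414, +0.5403)
n_2 = (-0.0620, +0.9981)
n_3 = (-0.9608, +0.2773)
n_4 = (-0.4423, -0.8969)
  (0,1): δ = 125.10°  ·
  (0,2): δ = 64.26°  ·
  (0,3): δ = 6.09°  ✓
  (0,4): δ = 85.94°  ·
  (1,2): δ = 119.15°  ·
  (1,3): δ = 48.80°  ·
  (1,4): δ = 31.04°  ✓
  (2,3): δ = 109.65°  ·
  (2,4): δ = 29.80°  ✓
  (3,4): δ = 100.15°  ·
antipodal pairs: 3

count = 3; pairs: (0,3), (1,4), (2,4)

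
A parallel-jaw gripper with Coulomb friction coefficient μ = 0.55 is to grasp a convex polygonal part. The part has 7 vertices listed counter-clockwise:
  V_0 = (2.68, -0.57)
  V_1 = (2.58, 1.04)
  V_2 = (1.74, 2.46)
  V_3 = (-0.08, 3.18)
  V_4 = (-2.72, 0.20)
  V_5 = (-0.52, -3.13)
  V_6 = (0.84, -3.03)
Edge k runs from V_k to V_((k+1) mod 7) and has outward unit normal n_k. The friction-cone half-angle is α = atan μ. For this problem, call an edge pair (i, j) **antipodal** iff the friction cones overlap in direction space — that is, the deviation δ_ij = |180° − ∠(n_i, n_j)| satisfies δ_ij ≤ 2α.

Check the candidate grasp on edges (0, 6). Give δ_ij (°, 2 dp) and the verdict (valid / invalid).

δ = 139.65°, invalid

α = atan 0.55 = 28.81°;  2α = 57.62°
edge 0: e_0 = (-0.10, +1.61);  n_0 = (+0.9981, +0.0620)
edge 6: e_6 = (+1.84, +2.46);  n_6 = (+0.8008, -0.5990)
∠(n_0, n_6) = 40.35°
δ = |180° − 40.35°| = 139.65°
139.65° > 2α = 57.62°  →  invalid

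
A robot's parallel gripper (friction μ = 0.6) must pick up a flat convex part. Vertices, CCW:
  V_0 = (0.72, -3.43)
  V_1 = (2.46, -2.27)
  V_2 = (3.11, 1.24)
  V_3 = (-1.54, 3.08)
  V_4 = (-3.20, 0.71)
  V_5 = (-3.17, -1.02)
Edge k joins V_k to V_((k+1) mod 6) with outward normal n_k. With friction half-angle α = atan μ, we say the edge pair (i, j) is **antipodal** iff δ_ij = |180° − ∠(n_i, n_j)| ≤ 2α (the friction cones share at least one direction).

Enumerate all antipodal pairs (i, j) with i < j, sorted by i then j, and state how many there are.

count = 6; pairs: (0,2), (0,3), (0,4), (1,3), (1,4), (2,5)

α = atan 0.6 = 30.96°;  2α = 61.93°
n_0 = (+0.5547, -0.8321)
n_1 = (+0.9833, -0.1821)
n_2 = (+0.3679, +0.9298)
n_3 = (-0.8191, +0.5737)
n_4 = (-0.9998, -0.0173)
n_5 = (-0.5267, -0.8501)
  (0,1): δ = 134.18°  ·
  (0,2): δ = 55.28°  ✓
  (0,3): δ = 21.30°  ✓
  (0,4): δ = 57.30°  ✓
  (0,5): δ = 114.53°  ·
  (1,2): δ = 101.10°  ·
  (1,3): δ = 24.52°  ✓
  (1,4): δ = 11.48°  ✓
  (1,5): δ = 68.71°  ·
  (2,3): δ = 103.42°  ·
  (2,4): δ = 67.42°  ·
  (2,5): δ = 10.19°  ✓
  (3,4): δ = 144.00°  ·
  (3,5): δ = 86.77°  ·
  (4,5): δ = 122.77°  ·
antipodal pairs: 6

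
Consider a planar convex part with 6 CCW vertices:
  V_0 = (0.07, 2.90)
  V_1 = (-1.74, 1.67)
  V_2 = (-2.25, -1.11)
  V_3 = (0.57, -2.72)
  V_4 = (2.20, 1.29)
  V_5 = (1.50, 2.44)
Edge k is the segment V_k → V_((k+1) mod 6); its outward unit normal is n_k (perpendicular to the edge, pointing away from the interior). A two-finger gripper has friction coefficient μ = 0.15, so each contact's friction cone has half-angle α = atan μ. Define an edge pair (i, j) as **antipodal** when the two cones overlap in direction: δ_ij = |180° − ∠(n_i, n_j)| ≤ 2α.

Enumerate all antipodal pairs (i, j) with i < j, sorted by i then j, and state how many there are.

count = 2; pairs: (1,3), (2,5)

α = atan 0.15 = 8.53°;  2α = 17.06°
n_0 = (-0.5621, +0.8271)
n_1 = (-0.9836, +0.1804)
n_2 = (-0.4958, -0.8684)
n_3 = (+0.9264, -0.3766)
n_4 = (+0.8542, +0.5199)
n_5 = (+0.3062, +0.9520)
  (0,1): δ = 134.59°  ·
  (0,2): δ = 63.92°  ·
  (0,3): δ = 33.68°  ·
  (0,4): δ = 87.13°  ·
  (0,5): δ = 127.97°  ·
  (1,2): δ = 109.33°  ·
  (1,3): δ = 11.73°  ✓
  (1,4): δ = 41.72°  ·
  (1,5): δ = 82.56°  ·
  (2,3): δ = 82.40°  ·
  (2,4): δ = 28.95°  ·
  (2,5): δ = 11.89°  ✓
  (3,4): δ = 126.55°  ·
  (3,5): δ = 85.71°  ·
  (4,5): δ = 139.16°  ·
antipodal pairs: 2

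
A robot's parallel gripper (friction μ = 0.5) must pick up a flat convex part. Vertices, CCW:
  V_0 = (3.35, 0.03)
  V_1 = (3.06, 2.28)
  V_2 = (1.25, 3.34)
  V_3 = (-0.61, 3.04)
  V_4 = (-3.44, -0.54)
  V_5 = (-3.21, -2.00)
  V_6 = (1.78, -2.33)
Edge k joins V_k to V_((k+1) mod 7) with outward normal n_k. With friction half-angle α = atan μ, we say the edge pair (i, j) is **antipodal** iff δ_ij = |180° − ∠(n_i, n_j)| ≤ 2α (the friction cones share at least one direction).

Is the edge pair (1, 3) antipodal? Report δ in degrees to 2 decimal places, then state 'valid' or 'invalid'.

δ = 97.97°, invalid

α = atan 0.5 = 26.57°;  2α = 53.13°
edge 1: e_1 = (-1.81, +1.06);  n_1 = (+0.5054, +0.8629)
edge 3: e_3 = (-2.83, -3.58);  n_3 = (-0.7845, +0.6201)
∠(n_1, n_3) = 82.03°
δ = |180° − 82.03°| = 97.97°
97.97° > 2α = 53.13°  →  invalid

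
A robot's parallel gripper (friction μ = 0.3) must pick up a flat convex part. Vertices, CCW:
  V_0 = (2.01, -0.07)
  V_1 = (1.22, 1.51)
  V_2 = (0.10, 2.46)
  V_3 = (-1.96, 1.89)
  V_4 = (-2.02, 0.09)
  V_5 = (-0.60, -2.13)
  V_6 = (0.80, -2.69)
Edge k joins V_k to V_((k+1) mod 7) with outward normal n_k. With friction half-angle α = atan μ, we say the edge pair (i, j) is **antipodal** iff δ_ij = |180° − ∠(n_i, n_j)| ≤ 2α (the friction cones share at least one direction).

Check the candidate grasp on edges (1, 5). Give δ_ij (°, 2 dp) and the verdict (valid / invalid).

δ = 18.50°, valid

α = atan 0.3 = 16.70°;  2α = 33.40°
edge 1: e_1 = (-1.12, +0.95);  n_1 = (+0.6469, +0.7626)
edge 5: e_5 = (+1.40, -0.56);  n_5 = (-0.3714, -0.9285)
∠(n_1, n_5) = 161.50°
δ = |180° − 161.50°| = 18.50°
18.50° ≤ 2α = 33.40°  →  valid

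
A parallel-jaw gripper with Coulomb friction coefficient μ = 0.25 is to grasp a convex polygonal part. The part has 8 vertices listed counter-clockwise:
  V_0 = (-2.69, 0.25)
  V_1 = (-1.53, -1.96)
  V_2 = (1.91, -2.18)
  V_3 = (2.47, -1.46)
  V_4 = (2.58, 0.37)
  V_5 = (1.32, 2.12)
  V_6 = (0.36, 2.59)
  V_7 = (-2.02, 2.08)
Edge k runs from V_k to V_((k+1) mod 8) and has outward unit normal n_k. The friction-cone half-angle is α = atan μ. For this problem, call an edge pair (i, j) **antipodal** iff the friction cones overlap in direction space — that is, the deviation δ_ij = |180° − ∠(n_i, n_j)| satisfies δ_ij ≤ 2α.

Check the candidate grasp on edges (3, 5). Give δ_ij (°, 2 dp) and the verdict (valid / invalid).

δ = 112.65°, invalid

α = atan 0.25 = 14.04°;  2α = 28.07°
edge 3: e_3 = (+0.11, +1.83);  n_3 = (+0.9982, -0.0600)
edge 5: e_5 = (-0.96, +0.47);  n_5 = (+0.4397, +0.8981)
∠(n_3, n_5) = 67.35°
δ = |180° − 67.35°| = 112.65°
112.65° > 2α = 28.07°  →  invalid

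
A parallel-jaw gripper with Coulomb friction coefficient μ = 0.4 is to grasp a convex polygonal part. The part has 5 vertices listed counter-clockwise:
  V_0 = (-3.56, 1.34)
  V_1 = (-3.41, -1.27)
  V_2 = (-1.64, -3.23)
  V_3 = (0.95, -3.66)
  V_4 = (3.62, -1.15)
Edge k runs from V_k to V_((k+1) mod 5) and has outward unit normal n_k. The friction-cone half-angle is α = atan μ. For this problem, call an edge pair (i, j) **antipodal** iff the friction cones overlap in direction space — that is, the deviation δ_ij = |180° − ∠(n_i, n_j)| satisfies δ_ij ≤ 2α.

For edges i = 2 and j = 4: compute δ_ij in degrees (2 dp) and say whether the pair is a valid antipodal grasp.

δ = 9.70°, valid

α = atan 0.4 = 21.80°;  2α = 43.60°
edge 2: e_2 = (+2.59, -0.43);  n_2 = (-0.1638, -0.9865)
edge 4: e_4 = (-7.18, +2.49);  n_4 = (+0.3277, +0.9448)
∠(n_2, n_4) = 170.30°
δ = |180° − 170.30°| = 9.70°
9.70° ≤ 2α = 43.60°  →  valid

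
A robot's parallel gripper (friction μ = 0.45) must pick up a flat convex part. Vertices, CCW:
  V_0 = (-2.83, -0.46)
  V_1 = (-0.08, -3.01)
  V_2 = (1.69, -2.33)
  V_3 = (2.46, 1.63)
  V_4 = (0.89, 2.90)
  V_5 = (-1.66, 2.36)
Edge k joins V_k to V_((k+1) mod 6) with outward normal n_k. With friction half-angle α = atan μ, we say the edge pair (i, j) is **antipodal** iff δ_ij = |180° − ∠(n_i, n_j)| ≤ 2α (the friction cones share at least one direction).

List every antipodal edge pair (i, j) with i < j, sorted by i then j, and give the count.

count = 4; pairs: (0,3), (1,4), (1,5), (2,5)

α = atan 0.45 = 24.23°;  2α = 48.46°
n_0 = (-0.6799, -0.7333)
n_1 = (+0.3586, -0.9335)
n_2 = (+0.9816, -0.1909)
n_3 = (+0.6289, +0.7775)
n_4 = (-0.2072, +0.9783)
n_5 = (-0.9237, +0.3832)
  (0,1): δ = 116.15°  ·
  (0,2): δ = 58.16°  ·
  (0,3): δ = 3.87°  ✓
  (0,4): δ = 54.80°  ·
  (0,5): δ = 110.31°  ·
  (1,2): δ = 122.02°  ·
  (1,3): δ = 59.99°  ·
  (1,4): δ = 9.06°  ✓
  (1,5): δ = 46.45°  ✓
  (2,3): δ = 117.97°  ·
  (2,4): δ = 67.04°  ·
  (2,5): δ = 11.53°  ✓
  (3,4): δ = 129.07°  ·
  (3,5): δ = 73.56°  ·
  (4,5): δ = 124.49°  ·
antipodal pairs: 4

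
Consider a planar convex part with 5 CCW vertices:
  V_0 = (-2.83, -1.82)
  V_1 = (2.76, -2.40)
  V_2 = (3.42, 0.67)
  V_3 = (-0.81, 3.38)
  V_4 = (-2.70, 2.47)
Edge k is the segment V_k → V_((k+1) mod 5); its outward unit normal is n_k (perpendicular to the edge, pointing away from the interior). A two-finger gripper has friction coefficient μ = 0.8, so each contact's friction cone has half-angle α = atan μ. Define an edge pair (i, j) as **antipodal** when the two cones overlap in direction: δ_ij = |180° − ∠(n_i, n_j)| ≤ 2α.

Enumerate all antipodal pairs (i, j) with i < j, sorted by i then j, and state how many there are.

count = 5; pairs: (0,2), (0,3), (1,3), (1,4), (2,4)

α = atan 0.8 = 38.66°;  2α = 77.32°
n_0 = (-0.1032, -0.9947)
n_1 = (+0.9777, -0.2102)
n_2 = (+0.5394, +0.8420)
n_3 = (-0.4338, +0.9010)
n_4 = (-0.9995, +0.0303)
  (0,1): δ = 96.21°  ·
  (0,2): δ = 26.72°  ✓
  (0,3): δ = 31.63°  ✓
  (0,4): δ = 94.19°  ·
  (1,2): δ = 110.51°  ·
  (1,3): δ = 52.16°  ✓
  (1,4): δ = 10.40°  ✓
  (2,3): δ = 121.64°  ·
  (2,4): δ = 59.09°  ✓
  (3,4): δ = 117.45°  ·
antipodal pairs: 5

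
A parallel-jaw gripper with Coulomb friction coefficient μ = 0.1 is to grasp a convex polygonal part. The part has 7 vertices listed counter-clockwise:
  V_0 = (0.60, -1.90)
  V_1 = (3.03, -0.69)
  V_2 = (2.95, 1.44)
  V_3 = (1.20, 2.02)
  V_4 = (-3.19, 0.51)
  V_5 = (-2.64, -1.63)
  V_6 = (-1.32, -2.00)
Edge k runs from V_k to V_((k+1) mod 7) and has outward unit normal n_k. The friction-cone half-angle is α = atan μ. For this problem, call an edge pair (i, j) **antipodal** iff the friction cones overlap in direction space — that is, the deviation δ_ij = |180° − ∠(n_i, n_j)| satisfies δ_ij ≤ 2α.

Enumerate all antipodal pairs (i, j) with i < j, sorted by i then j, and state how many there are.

count = 2; pairs: (0,3), (2,5)

α = atan 0.1 = 5.71°;  2α = 11.42°
n_0 = (+0.4457, -0.8952)
n_1 = (+0.9993, +0.0375)
n_2 = (+0.3146, +0.9492)
n_3 = (-0.3253, +0.9456)
n_4 = (-0.9685, -0.2489)
n_5 = (-0.2699, -0.9629)
n_6 = (+0.0520, -0.9986)
  (0,1): δ = 114.32°  ·
  (0,2): δ = 44.81°  ·
  (0,3): δ = 7.49°  ✓
  (0,4): δ = 77.94°  ·
  (0,5): δ = 137.87°  ·
  (0,6): δ = 156.51°  ·
  (1,2): δ = 110.49°  ·
  (1,3): δ = 73.17°  ·
  (1,4): δ = 12.26°  ·
  (1,5): δ = 72.19°  ·
  (1,6): δ = 90.83°  ·
  (2,3): δ = 142.68°  ·
  (2,4): δ = 57.25°  ·
  (2,5): δ = 2.68°  ✓
  (2,6): δ = 21.32°  ·
  (3,4): δ = 94.57°  ·
  (3,5): δ = 34.64°  ·
  (3,6): δ = 16.00°  ·
  (4,5): δ = 120.07°  ·
  (4,6): δ = 101.43°  ·
  (5,6): δ = 161.36°  ·
antipodal pairs: 2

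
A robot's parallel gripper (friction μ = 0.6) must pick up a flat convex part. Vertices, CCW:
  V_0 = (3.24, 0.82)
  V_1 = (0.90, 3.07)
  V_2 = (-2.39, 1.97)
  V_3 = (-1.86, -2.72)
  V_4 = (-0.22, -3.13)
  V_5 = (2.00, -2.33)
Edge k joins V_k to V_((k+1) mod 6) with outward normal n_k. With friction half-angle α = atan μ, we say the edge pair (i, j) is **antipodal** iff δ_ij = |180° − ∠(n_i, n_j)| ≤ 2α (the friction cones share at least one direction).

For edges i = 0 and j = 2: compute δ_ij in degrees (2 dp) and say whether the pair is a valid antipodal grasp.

α = atan 0.6 = 30.96°;  2α = 61.93°
edge 0: e_0 = (-2.34, +2.25);  n_0 = (+0.6931, +0.7208)
edge 2: e_2 = (+0.53, -4.69);  n_2 = (-0.9937, -0.1123)
∠(n_0, n_2) = 140.32°
δ = |180° − 140.32°| = 39.68°
39.68° ≤ 2α = 61.93°  →  valid

δ = 39.68°, valid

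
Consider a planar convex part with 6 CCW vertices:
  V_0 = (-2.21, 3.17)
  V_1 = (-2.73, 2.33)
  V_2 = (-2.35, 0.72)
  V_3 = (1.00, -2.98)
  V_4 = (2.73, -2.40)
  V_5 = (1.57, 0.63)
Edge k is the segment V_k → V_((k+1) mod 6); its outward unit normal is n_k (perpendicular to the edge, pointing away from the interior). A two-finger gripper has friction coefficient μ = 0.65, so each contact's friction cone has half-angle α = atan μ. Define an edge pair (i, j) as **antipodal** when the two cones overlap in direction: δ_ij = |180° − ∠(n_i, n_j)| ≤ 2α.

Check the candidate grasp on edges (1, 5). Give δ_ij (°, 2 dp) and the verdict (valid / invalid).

δ = 42.82°, valid

α = atan 0.65 = 33.02°;  2α = 66.05°
edge 1: e_1 = (+0.38, -1.61);  n_1 = (-0.9733, -0.2297)
edge 5: e_5 = (-3.78, +2.54);  n_5 = (+0.5577, +0.8300)
∠(n_1, n_5) = 137.18°
δ = |180° − 137.18°| = 42.82°
42.82° ≤ 2α = 66.05°  →  valid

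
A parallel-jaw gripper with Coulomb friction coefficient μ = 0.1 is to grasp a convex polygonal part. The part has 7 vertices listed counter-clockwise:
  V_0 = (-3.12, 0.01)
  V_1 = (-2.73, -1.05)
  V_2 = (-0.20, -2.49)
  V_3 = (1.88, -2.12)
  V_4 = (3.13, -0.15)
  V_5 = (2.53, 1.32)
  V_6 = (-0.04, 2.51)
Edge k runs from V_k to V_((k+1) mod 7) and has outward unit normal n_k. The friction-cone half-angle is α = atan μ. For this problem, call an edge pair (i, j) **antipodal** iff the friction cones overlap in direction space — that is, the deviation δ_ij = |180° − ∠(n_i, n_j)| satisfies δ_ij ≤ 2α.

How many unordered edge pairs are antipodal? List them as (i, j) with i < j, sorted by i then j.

count = 2; pairs: (0,4), (1,5)

α = atan 0.1 = 5.71°;  2α = 11.42°
n_0 = (-0.9385, -0.3453)
n_1 = (-0.4947, -0.8691)
n_2 = (+0.1751, -0.9845)
n_3 = (+0.8444, -0.5358)
n_4 = (+0.9258, +0.3779)
n_5 = (+0.4202, +0.9074)
n_6 = (-0.6302, +0.7764)
  (0,1): δ = 139.85°  ·
  (0,2): δ = 100.11°  ·
  (0,3): δ = 52.60°  ·
  (0,4): δ = 2.00°  ✓
  (0,5): δ = 44.95°  ·
  (0,6): δ = 108.87°  ·
  (1,2): δ = 140.27°  ·
  (1,3): δ = 92.75°  ·
  (1,4): δ = 38.15°  ·
  (1,5): δ = 4.80°  ✓
  (1,6): δ = 68.71°  ·
  (2,3): δ = 132.48°  ·
  (2,4): δ = 77.88°  ·
  (2,5): δ = 34.93°  ·
  (2,6): δ = 28.98°  ·
  (3,4): δ = 125.40°  ·
  (3,5): δ = 82.45°  ·
  (3,6): δ = 18.54°  ·
  (4,5): δ = 137.05°  ·
  (4,6): δ = 73.14°  ·
  (5,6): δ = 116.09°  ·
antipodal pairs: 2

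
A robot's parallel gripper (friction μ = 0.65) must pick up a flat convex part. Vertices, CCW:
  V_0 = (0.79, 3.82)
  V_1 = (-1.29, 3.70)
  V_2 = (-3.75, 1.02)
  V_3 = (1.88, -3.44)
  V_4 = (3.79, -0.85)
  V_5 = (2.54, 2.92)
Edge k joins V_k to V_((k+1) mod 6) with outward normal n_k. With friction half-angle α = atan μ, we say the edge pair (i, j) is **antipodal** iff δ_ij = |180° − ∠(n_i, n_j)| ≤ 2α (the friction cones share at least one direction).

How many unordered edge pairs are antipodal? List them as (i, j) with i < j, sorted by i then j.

α = atan 0.65 = 33.02°;  2α = 66.05°
n_0 = (-0.0576, +0.9983)
n_1 = (-0.7367, +0.6762)
n_2 = (-0.6210, -0.7838)
n_3 = (+0.8048, -0.5935)
n_4 = (+0.9492, +0.3147)
n_5 = (+0.4573, +0.8893)
  (0,1): δ = 135.85°  ·
  (0,2): δ = 41.69°  ✓
  (0,3): δ = 50.29°  ✓
  (0,4): δ = 105.04°  ·
  (0,5): δ = 149.48°  ·
  (1,2): δ = 85.84°  ·
  (1,3): δ = 6.14°  ✓
  (1,4): δ = 60.89°  ✓
  (1,5): δ = 105.33°  ·
  (2,3): δ = 88.02°  ·
  (2,4): δ = 33.27°  ✓
  (2,5): δ = 11.17°  ✓
  (3,4): δ = 125.25°  ·
  (3,5): δ = 80.81°  ·
  (4,5): δ = 135.56°  ·
antipodal pairs: 6

count = 6; pairs: (0,2), (0,3), (1,3), (1,4), (2,4), (2,5)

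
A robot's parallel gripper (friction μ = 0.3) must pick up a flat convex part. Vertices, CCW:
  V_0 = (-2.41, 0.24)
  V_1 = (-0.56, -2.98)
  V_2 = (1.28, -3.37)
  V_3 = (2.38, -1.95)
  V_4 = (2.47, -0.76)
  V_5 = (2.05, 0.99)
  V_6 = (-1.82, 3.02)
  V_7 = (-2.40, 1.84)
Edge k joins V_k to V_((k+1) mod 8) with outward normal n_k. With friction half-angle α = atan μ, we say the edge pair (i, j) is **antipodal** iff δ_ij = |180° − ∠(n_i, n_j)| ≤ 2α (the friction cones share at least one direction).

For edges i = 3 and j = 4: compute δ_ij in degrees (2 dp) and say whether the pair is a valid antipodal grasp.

δ = 162.18°, invalid

α = atan 0.3 = 16.70°;  2α = 33.40°
edge 3: e_3 = (+0.09, +1.19);  n_3 = (+0.9972, -0.0754)
edge 4: e_4 = (-0.42, +1.75);  n_4 = (+0.9724, +0.2334)
∠(n_3, n_4) = 17.82°
δ = |180° − 17.82°| = 162.18°
162.18° > 2α = 33.40°  →  invalid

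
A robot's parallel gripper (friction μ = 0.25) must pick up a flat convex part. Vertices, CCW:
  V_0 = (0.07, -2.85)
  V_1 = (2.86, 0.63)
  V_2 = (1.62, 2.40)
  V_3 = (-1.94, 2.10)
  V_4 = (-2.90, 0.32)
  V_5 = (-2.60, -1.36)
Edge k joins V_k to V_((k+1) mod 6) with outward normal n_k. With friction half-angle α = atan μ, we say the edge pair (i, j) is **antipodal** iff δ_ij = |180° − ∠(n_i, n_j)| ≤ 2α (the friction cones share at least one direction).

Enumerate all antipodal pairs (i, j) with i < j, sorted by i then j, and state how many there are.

count = 3; pairs: (0,3), (1,4), (1,5)

α = atan 0.25 = 14.04°;  2α = 28.07°
n_0 = (+0.7802, -0.6255)
n_1 = (+0.8190, +0.5738)
n_2 = (-0.0840, +0.9965)
n_3 = (-0.8802, +0.4747)
n_4 = (-0.9844, -0.1758)
n_5 = (-0.4873, -0.8732)
  (0,1): δ = 106.27°  ·
  (0,2): δ = 46.46°  ·
  (0,3): δ = 10.38°  ✓
  (0,4): δ = 48.84°  ·
  (0,5): δ = 99.56°  ·
  (1,2): δ = 120.20°  ·
  (1,3): δ = 63.35°  ·
  (1,4): δ = 24.89°  ✓
  (1,5): δ = 25.82°  ✓
  (2,3): δ = 123.16°  ·
  (2,4): δ = 84.69°  ·
  (2,5): δ = 33.98°  ·
  (3,4): δ = 141.54°  ·
  (3,5): δ = 90.82°  ·
  (4,5): δ = 129.29°  ·
antipodal pairs: 3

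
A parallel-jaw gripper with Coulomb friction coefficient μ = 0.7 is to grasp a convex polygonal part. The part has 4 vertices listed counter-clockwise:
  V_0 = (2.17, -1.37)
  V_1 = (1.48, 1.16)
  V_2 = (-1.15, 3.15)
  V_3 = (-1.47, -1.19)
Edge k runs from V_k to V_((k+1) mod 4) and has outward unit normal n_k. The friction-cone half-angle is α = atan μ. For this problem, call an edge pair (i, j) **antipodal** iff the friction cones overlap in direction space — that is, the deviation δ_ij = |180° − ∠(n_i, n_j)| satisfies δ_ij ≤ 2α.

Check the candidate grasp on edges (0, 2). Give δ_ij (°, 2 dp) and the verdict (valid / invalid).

α = atan 0.7 = 34.99°;  2α = 69.98°
edge 0: e_0 = (-0.69, +2.53);  n_0 = (+0.9648, +0.2631)
edge 2: e_2 = (-0.32, -4.34);  n_2 = (-0.9973, +0.0735)
∠(n_0, n_2) = 160.53°
δ = |180° − 160.53°| = 19.47°
19.47° ≤ 2α = 69.98°  →  valid

δ = 19.47°, valid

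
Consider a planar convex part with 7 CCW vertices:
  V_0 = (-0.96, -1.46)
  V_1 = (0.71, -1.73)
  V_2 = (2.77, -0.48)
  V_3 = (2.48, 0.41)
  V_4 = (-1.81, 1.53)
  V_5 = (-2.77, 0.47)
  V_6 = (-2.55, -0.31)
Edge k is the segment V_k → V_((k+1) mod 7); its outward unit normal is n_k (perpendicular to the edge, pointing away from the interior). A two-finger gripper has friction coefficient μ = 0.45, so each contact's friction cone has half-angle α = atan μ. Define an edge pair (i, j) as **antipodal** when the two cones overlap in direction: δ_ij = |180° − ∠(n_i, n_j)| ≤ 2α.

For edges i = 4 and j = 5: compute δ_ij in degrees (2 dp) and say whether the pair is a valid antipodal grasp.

δ = 122.08°, invalid

α = atan 0.45 = 24.23°;  2α = 48.46°
edge 4: e_4 = (-0.96, -1.06);  n_4 = (-0.7412, +0.6713)
edge 5: e_5 = (+0.22, -0.78);  n_5 = (-0.9624, -0.2715)
∠(n_4, n_5) = 57.92°
δ = |180° − 57.92°| = 122.08°
122.08° > 2α = 48.46°  →  invalid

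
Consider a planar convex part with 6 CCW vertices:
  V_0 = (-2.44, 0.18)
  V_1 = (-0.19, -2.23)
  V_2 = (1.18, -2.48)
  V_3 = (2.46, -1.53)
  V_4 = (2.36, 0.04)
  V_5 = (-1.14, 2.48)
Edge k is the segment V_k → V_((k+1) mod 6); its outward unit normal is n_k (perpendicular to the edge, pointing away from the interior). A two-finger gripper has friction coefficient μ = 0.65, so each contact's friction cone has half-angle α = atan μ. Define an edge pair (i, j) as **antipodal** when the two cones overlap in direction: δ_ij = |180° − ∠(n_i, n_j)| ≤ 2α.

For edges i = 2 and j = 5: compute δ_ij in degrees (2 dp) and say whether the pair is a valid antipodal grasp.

α = atan 0.65 = 33.02°;  2α = 66.05°
edge 2: e_2 = (+1.28, +0.95);  n_2 = (+0.5960, -0.8030)
edge 5: e_5 = (-1.30, -2.30);  n_5 = (-0.8706, +0.4921)
∠(n_2, n_5) = 156.06°
δ = |180° − 156.06°| = 23.94°
23.94° ≤ 2α = 66.05°  →  valid

δ = 23.94°, valid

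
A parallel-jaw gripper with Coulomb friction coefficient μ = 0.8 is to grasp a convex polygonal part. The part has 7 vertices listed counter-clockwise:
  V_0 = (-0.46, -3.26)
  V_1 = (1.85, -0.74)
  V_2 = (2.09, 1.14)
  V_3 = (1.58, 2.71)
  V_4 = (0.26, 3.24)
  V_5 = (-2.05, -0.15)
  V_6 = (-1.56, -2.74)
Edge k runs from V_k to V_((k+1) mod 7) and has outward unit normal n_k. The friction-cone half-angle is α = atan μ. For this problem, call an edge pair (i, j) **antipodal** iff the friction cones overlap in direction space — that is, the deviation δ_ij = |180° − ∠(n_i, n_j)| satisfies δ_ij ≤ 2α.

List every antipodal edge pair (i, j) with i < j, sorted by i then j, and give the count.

α = atan 0.8 = 38.66°;  2α = 77.32°
n_0 = (+0.7372, -0.6757)
n_1 = (+0.9919, -0.1266)
n_2 = (+0.9511, +0.3089)
n_3 = (+0.3726, +0.9280)
n_4 = (-0.8264, +0.5631)
n_5 = (-0.9826, -0.1859)
n_6 = (-0.4274, -0.9041)
  (0,1): δ = 144.76°  ·
  (0,2): δ = 119.49°  ·
  (0,3): δ = 69.37°  ✓
  (0,4): δ = 8.24°  ✓
  (0,5): δ = 53.22°  ✓
  (0,6): δ = 107.21°  ·
  (1,2): δ = 154.73°  ·
  (1,3): δ = 104.60°  ·
  (1,4): δ = 27.00°  ✓
  (1,5): δ = 17.99°  ✓
  (1,6): δ = 71.97°  ✓
  (2,3): δ = 129.87°  ·
  (2,4): δ = 52.27°  ✓
  (2,5): δ = 7.28°  ✓
  (2,6): δ = 46.70°  ✓
  (3,4): δ = 102.39°  ·
  (3,5): δ = 57.41°  ✓
  (3,6): δ = 3.43°  ✓
  (4,5): δ = 135.02°  ·
  (4,6): δ = 81.03°  ·
  (5,6): δ = 126.01°  ·
antipodal pairs: 11

count = 11; pairs: (0,3), (0,4), (0,5), (1,4), (1,5), (1,6), (2,4), (2,5), (2,6), (3,5), (3,6)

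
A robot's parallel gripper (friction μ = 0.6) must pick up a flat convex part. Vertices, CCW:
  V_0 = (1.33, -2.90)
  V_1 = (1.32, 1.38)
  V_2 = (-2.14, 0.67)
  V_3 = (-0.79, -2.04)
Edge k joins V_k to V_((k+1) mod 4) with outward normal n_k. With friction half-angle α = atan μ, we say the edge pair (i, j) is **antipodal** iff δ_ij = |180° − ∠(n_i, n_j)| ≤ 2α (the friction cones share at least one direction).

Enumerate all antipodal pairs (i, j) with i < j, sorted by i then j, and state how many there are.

α = atan 0.6 = 30.96°;  2α = 61.93°
n_0 = (+1.0000, +0.0023)
n_1 = (-0.2010, +0.9796)
n_2 = (-0.8951, -0.4459)
n_3 = (-0.3759, -0.9267)
  (0,1): δ = 78.54°  ·
  (0,2): δ = 26.35°  ✓
  (0,3): δ = 67.79°  ·
  (1,2): δ = 75.12°  ·
  (1,3): δ = 33.68°  ✓
  (2,3): δ = 138.56°  ·
antipodal pairs: 2

count = 2; pairs: (0,2), (1,3)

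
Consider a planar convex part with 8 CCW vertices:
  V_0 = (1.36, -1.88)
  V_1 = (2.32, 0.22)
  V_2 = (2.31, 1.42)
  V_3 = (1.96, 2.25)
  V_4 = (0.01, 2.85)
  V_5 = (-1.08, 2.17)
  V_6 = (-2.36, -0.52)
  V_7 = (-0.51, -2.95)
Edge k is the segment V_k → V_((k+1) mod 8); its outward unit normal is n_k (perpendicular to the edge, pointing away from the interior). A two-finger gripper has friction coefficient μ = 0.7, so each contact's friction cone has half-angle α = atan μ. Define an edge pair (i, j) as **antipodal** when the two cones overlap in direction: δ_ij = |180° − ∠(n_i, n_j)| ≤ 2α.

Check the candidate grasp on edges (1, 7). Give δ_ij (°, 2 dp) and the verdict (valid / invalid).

δ = 119.30°, invalid

α = atan 0.7 = 34.99°;  2α = 69.98°
edge 1: e_1 = (-0.01, +1.20);  n_1 = (+1.0000, +0.0083)
edge 7: e_7 = (+1.87, +1.07);  n_7 = (+0.4966, -0.8680)
∠(n_1, n_7) = 60.70°
δ = |180° − 60.70°| = 119.30°
119.30° > 2α = 69.98°  →  invalid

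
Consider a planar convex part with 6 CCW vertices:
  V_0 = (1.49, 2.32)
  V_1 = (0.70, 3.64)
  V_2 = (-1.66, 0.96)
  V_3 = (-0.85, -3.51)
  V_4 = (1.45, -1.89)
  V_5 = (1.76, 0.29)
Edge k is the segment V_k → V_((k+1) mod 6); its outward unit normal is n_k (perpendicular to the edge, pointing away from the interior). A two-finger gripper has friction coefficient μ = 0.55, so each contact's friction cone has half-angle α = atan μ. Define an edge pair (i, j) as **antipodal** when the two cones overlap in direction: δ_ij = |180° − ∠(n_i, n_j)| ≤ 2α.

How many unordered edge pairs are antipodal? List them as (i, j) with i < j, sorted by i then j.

α = atan 0.55 = 28.81°;  2α = 57.62°
n_0 = (+0.8581, +0.5135)
n_1 = (-0.7505, +0.6609)
n_2 = (-0.9840, -0.1783)
n_3 = (+0.5758, -0.8176)
n_4 = (+0.9900, -0.1408)
n_5 = (+0.9913, +0.1318)
  (0,1): δ = 72.27°  ·
  (0,2): δ = 20.63°  ✓
  (0,3): δ = 94.26°  ·
  (0,4): δ = 141.01°  ·
  (0,5): δ = 156.68°  ·
  (1,2): δ = 128.36°  ·
  (1,3): δ = 13.47°  ✓
  (1,4): δ = 33.27°  ✓
  (1,5): δ = 48.94°  ✓
  (2,3): δ = 65.11°  ·
  (2,4): δ = 18.36°  ✓
  (2,5): δ = 2.69°  ✓
  (3,4): δ = 133.25°  ·
  (3,5): δ = 117.58°  ·
  (4,5): δ = 164.33°  ·
antipodal pairs: 6

count = 6; pairs: (0,2), (1,3), (1,4), (1,5), (2,4), (2,5)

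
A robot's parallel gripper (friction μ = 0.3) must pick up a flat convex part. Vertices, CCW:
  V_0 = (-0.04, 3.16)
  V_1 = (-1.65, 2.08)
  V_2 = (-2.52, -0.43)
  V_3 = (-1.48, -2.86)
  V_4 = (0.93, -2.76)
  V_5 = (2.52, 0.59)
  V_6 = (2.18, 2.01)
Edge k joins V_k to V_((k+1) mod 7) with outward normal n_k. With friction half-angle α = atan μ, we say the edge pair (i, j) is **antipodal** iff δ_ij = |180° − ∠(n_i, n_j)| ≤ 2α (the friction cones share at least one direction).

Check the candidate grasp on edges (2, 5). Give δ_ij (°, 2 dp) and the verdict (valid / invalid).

α = atan 0.3 = 16.70°;  2α = 33.40°
edge 2: e_2 = (+1.04, -2.43);  n_2 = (-0.9193, -0.3935)
edge 5: e_5 = (-0.34, +1.42);  n_5 = (+0.9725, +0.2329)
∠(n_2, n_5) = 170.30°
δ = |180° − 170.30°| = 9.70°
9.70° ≤ 2α = 33.40°  →  valid

δ = 9.70°, valid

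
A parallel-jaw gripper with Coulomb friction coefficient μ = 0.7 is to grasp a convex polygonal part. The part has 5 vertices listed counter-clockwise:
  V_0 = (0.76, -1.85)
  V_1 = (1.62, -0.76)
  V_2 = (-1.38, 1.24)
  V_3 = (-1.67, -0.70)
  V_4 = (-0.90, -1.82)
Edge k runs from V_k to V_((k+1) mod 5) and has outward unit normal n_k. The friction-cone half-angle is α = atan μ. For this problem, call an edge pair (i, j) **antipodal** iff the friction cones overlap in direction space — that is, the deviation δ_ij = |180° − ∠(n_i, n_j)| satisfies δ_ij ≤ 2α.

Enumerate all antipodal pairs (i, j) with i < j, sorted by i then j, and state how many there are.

count = 4; pairs: (0,2), (1,2), (1,3), (1,4)

α = atan 0.7 = 34.99°;  2α = 69.98°
n_0 = (+0.7851, -0.6194)
n_1 = (+0.5547, +0.8321)
n_2 = (-0.9890, +0.1478)
n_3 = (-0.8240, -0.5665)
n_4 = (-0.0181, -0.9998)
  (0,1): δ = 85.42°  ·
  (0,2): δ = 29.77°  ✓
  (0,3): δ = 72.78°  ·
  (0,4): δ = 127.24°  ·
  (1,2): δ = 64.81°  ✓
  (1,3): δ = 21.80°  ✓
  (1,4): δ = 32.65°  ✓
  (2,3): δ = 136.99°  ·
  (2,4): δ = 82.53°  ·
  (3,4): δ = 125.54°  ·
antipodal pairs: 4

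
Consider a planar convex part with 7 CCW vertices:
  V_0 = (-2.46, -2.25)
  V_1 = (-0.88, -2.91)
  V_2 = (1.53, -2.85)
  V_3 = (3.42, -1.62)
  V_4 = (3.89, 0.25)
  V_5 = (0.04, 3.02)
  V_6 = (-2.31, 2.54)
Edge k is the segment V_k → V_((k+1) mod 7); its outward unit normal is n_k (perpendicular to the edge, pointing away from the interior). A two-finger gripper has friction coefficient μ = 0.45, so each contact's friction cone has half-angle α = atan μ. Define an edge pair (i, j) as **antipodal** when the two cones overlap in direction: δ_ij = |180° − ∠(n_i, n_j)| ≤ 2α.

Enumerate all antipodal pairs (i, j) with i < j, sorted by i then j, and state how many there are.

count = 6; pairs: (0,4), (0,5), (1,4), (1,5), (2,5), (3,6)

α = atan 0.45 = 24.23°;  2α = 48.46°
n_0 = (-0.3854, -0.9227)
n_1 = (+0.0249, -0.9997)
n_2 = (+0.5455, -0.8381)
n_3 = (+0.9698, -0.2438)
n_4 = (+0.5840, +0.8117)
n_5 = (-0.2001, +0.9798)
n_6 = (-0.9995, +0.0313)
  (0,1): δ = 155.90°  ·
  (0,2): δ = 124.27°  ·
  (0,3): δ = 81.44°  ·
  (0,4): δ = 13.06°  ✓
  (0,5): δ = 34.22°  ✓
  (0,6): δ = 110.88°  ·
  (1,2): δ = 148.37°  ·
  (1,3): δ = 105.53°  ·
  (1,4): δ = 37.16°  ✓
  (1,5): δ = 10.12°  ✓
  (1,6): δ = 86.78°  ·
  (2,3): δ = 137.16°  ·
  (2,4): δ = 68.79°  ·
  (2,5): δ = 21.51°  ✓
  (2,6): δ = 55.15°  ·
  (3,4): δ = 111.63°  ·
  (3,5): δ = 64.35°  ·
  (3,6): δ = 12.31°  ✓
  (4,5): δ = 132.72°  ·
  (4,6): δ = 56.06°  ·
  (5,6): δ = 103.34°  ·
antipodal pairs: 6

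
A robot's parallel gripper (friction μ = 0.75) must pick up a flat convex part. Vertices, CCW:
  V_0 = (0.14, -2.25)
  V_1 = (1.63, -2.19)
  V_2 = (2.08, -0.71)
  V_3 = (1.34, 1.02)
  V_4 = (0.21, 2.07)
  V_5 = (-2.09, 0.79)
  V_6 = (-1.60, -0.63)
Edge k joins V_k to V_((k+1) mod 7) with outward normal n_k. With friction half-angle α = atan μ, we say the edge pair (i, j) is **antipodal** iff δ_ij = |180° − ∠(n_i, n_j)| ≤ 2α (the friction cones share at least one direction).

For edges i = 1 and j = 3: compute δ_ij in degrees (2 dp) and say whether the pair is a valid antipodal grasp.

δ = 115.99°, invalid

α = atan 0.75 = 36.87°;  2α = 73.74°
edge 1: e_1 = (+0.45, +1.48);  n_1 = (+0.9568, -0.2909)
edge 3: e_3 = (-1.13, +1.05);  n_3 = (+0.6807, +0.7326)
∠(n_1, n_3) = 64.01°
δ = |180° − 64.01°| = 115.99°
115.99° > 2α = 73.74°  →  invalid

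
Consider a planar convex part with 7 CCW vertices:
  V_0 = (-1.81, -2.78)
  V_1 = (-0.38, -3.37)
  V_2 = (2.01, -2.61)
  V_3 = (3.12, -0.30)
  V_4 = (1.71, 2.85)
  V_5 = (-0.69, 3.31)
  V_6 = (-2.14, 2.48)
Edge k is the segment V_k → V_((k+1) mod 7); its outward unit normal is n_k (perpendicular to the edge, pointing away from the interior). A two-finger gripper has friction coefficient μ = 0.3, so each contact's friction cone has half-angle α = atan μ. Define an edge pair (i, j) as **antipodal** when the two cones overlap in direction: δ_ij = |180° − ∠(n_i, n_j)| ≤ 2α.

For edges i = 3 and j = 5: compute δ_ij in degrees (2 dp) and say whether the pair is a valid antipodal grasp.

α = atan 0.3 = 16.70°;  2α = 33.40°
edge 3: e_3 = (-1.41, +3.15);  n_3 = (+0.9127, +0.4086)
edge 5: e_5 = (-1.45, -0.83);  n_5 = (-0.4968, +0.8679)
∠(n_3, n_5) = 95.67°
δ = |180° − 95.67°| = 84.33°
84.33° > 2α = 33.40°  →  invalid

δ = 84.33°, invalid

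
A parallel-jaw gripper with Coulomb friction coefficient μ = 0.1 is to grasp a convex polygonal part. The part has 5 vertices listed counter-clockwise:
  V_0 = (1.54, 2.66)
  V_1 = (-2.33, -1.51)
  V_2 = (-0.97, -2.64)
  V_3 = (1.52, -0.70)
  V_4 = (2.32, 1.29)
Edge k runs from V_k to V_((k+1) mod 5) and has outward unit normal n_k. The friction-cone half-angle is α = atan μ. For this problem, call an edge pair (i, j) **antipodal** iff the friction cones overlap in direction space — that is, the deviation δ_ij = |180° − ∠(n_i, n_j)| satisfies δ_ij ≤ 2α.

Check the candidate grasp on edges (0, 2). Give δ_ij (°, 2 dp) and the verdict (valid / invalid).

α = atan 0.1 = 5.71°;  2α = 11.42°
edge 0: e_0 = (-3.87, -4.17);  n_0 = (-0.7330, +0.6802)
edge 2: e_2 = (+2.49, +1.94);  n_2 = (+0.6146, -0.7888)
∠(n_0, n_2) = 170.79°
δ = |180° − 170.79°| = 9.21°
9.21° ≤ 2α = 11.42°  →  valid

δ = 9.21°, valid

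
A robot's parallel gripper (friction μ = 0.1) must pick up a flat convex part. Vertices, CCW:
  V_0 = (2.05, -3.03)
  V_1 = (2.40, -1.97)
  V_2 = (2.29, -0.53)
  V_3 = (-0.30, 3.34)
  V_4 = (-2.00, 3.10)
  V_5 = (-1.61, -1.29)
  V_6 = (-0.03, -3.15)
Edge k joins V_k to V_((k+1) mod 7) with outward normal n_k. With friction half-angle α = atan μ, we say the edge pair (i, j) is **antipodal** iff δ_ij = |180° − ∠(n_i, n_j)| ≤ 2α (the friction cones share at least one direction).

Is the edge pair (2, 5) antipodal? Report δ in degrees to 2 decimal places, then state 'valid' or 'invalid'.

α = atan 0.1 = 5.71°;  2α = 11.42°
edge 2: e_2 = (-2.59, +3.87);  n_2 = (+0.8311, +0.5562)
edge 5: e_5 = (+1.58, -1.86);  n_5 = (-0.7621, -0.6474)
∠(n_2, n_5) = 173.45°
δ = |180° − 173.45°| = 6.55°
6.55° ≤ 2α = 11.42°  →  valid

δ = 6.55°, valid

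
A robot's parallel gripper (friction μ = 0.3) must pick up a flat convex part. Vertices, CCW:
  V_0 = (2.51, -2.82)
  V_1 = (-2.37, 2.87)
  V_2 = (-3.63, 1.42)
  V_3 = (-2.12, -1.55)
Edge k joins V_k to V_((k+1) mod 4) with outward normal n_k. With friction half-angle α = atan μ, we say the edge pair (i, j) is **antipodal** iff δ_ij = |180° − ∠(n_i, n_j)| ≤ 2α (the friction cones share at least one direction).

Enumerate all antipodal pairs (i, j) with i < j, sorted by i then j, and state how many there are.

count = 1; pairs: (0,2)

α = atan 0.3 = 16.70°;  2α = 33.40°
n_0 = (+0.7591, +0.6510)
n_1 = (-0.7548, +0.6559)
n_2 = (-0.8914, -0.4532)
n_3 = (-0.2645, -0.9644)
  (0,1): δ = 81.61°  ·
  (0,2): δ = 13.67°  ✓
  (0,3): δ = 34.04°  ·
  (1,2): δ = 112.06°  ·
  (1,3): δ = 64.35°  ·
  (2,3): δ = 132.29°  ·
antipodal pairs: 1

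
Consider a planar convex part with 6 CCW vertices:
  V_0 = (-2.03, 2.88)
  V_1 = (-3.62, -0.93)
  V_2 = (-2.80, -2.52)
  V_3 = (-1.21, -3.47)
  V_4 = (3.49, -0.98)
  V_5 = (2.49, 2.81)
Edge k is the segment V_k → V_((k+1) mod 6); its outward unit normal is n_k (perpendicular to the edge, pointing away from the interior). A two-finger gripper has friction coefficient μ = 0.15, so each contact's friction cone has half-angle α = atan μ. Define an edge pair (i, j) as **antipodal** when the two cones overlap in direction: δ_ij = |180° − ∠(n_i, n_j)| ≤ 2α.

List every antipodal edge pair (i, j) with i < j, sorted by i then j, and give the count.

count = 1; pairs: (1,4)

α = atan 0.15 = 8.53°;  2α = 17.06°
n_0 = (-0.9229, +0.3851)
n_1 = (-0.8888, -0.4584)
n_2 = (-0.5129, -0.8584)
n_3 = (+0.4681, -0.8837)
n_4 = (+0.9669, +0.2551)
n_5 = (+0.0155, +0.9999)
  (0,1): δ = 130.07°  ·
  (0,2): δ = 98.21°  ·
  (0,3): δ = 39.43°  ·
  (0,4): δ = 37.43°  ·
  (0,5): δ = 111.76°  ·
  (1,2): δ = 148.14°  ·
  (1,3): δ = 89.37°  ·
  (1,4): δ = 12.50°  ✓
  (1,5): δ = 61.83°  ·
  (2,3): δ = 121.23°  ·
  (2,4): δ = 44.36°  ·
  (2,5): δ = 29.97°  ·
  (3,4): δ = 103.13°  ·
  (3,5): δ = 28.80°  ·
  (4,5): δ = 105.67°  ·
antipodal pairs: 1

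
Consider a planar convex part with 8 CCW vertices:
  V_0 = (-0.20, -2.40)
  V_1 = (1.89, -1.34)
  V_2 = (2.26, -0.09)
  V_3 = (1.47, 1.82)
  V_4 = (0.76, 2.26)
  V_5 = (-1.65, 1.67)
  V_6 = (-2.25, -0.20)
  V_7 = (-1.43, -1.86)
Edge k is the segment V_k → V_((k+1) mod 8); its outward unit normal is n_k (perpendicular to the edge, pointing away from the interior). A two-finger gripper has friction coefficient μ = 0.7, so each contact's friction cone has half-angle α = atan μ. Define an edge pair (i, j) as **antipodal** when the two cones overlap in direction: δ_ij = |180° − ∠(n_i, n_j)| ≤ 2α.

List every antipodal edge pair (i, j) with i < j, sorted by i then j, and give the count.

count = 12; pairs: (0,3), (0,4), (0,5), (1,4), (1,5), (1,6), (2,5), (2,6), (2,7), (3,6), (3,7), (4,7)

α = atan 0.7 = 34.99°;  2α = 69.98°
n_0 = (+0.4523, -0.8919)
n_1 = (+0.9589, -0.2838)
n_2 = (+0.9241, +0.3822)
n_3 = (+0.5268, +0.8500)
n_4 = (-0.2378, +0.9713)
n_5 = (-0.9522, +0.3055)
n_6 = (-0.8966, -0.4429)
n_7 = (-0.4020, -0.9156)
  (0,1): δ = 133.38°  ·
  (0,2): δ = 94.42°  ·
  (0,3): δ = 58.68°  ✓
  (0,4): δ = 13.14°  ✓
  (0,5): δ = 45.32°  ✓
  (0,6): δ = 89.40°  ·
  (0,7): δ = 129.40°  ·
  (1,2): δ = 141.04°  ·
  (1,3): δ = 105.30°  ·
  (1,4): δ = 59.76°  ✓
  (1,5): δ = 1.30°  ✓
  (1,6): δ = 42.78°  ✓
  (1,7): δ = 82.79°  ·
  (2,3): δ = 144.26°  ·
  (2,4): δ = 98.71°  ·
  (2,5): δ = 40.26°  ✓
  (2,6): δ = 3.82°  ✓
  (2,7): δ = 43.83°  ✓
  (3,4): δ = 134.46°  ·
  (3,5): δ = 76.00°  ·
  (3,6): δ = 31.92°  ✓
  (3,7): δ = 8.08°  ✓
  (4,5): δ = 121.55°  ·
  (4,6): δ = 77.47°  ·
  (4,7): δ = 37.46°  ✓
  (5,6): δ = 135.92°  ·
  (5,7): δ = 95.91°  ·
  (6,7): δ = 139.99°  ·
antipodal pairs: 12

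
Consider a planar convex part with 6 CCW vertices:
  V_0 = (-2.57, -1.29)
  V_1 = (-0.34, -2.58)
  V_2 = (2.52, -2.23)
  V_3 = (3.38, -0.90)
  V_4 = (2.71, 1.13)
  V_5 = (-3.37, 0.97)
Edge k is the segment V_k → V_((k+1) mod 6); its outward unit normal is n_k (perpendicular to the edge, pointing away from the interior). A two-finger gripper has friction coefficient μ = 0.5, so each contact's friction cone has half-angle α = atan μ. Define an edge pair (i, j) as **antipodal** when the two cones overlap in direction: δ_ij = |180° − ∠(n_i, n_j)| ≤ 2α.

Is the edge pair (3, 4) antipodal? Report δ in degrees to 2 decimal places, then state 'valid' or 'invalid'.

α = atan 0.5 = 26.57°;  2α = 53.13°
edge 3: e_3 = (-0.67, +2.03);  n_3 = (+0.9496, +0.3134)
edge 4: e_4 = (-6.08, -0.16);  n_4 = (-0.0263, +0.9997)
∠(n_3, n_4) = 73.24°
δ = |180° − 73.24°| = 106.76°
106.76° > 2α = 53.13°  →  invalid

δ = 106.76°, invalid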